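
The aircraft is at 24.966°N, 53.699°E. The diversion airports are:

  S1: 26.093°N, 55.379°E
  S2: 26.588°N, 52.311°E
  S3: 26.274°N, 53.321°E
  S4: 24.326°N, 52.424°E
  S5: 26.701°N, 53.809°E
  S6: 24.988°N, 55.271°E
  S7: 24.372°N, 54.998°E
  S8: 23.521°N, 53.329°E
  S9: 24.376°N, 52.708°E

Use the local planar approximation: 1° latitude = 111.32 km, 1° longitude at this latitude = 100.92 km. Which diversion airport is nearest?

Distances from 24.966°N, 53.699°E:
S1: 210.915 km
S2: 228.525 km
S3: 150.521 km
S4: 147.080 km
S5: 193.459 km
S6: 158.665 km
S7: 146.827 km
S8: 165.135 km
S9: 119.650 km
Minimum: S9 at 119.650 km.

S9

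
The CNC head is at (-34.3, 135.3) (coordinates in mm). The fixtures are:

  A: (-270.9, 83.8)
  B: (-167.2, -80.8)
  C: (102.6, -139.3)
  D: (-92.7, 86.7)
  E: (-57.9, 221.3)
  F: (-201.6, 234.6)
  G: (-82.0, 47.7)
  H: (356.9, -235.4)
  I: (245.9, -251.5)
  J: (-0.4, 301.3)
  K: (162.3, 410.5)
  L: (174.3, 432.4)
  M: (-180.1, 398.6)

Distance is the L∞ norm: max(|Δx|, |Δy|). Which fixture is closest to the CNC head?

Distances from (-34.3, 135.3):
A: max(|-236.6|, |-51.5|) = 236.6 mm
B: max(|-132.9|, |-216.1|) = 216.1 mm
C: max(|136.9|, |-274.6|) = 274.6 mm
D: max(|-58.4|, |-48.6|) = 58.4 mm
E: max(|-23.6|, |86.0|) = 86.0 mm
F: max(|-167.3|, |99.3|) = 167.3 mm
G: max(|-47.7|, |-87.6|) = 87.6 mm
H: max(|391.2|, |-370.7|) = 391.2 mm
I: max(|280.2|, |-386.8|) = 386.8 mm
J: max(|33.9|, |166.0|) = 166.0 mm
K: max(|196.6|, |275.2|) = 275.2 mm
L: max(|208.6|, |297.1|) = 297.1 mm
M: max(|-145.8|, |263.3|) = 263.3 mm
Minimum: D at 58.4 mm.

D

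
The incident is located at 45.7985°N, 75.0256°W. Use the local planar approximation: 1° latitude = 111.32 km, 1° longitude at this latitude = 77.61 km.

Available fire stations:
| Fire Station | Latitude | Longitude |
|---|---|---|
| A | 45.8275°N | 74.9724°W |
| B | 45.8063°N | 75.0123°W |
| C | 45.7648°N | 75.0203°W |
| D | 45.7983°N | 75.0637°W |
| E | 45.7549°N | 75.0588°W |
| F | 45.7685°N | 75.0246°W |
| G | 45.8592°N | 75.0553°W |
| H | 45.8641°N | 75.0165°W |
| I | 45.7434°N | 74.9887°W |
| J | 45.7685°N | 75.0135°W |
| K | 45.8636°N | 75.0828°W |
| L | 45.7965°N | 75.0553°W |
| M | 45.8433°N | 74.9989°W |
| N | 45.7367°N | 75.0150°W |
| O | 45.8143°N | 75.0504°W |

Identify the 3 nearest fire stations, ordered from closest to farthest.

B, L, O

Distances from 45.7985°N, 75.0256°W:
A: √((0.0290·111.32)² + (0.0532·77.61)²) = √(10.421792 + 17.047419) = 5.2411 km
B: √((0.0078·111.32)² + (0.0133·77.61)²) = √(0.753938 + 1.065464) = 1.3489 km
C: √((-0.0337·111.32)² + (0.0053·77.61)²) = √(14.073632 + 0.169195) = 3.7740 km
D: √((-0.0002·111.32)² + (-0.0381·77.61)²) = √(0.000496 + 8.743500) = 2.9570 km
E: √((-0.0436·111.32)² + (-0.0332·77.61)²) = √(23.556967 + 6.639136) = 5.4951 km
F: √((-0.0300·111.32)² + (0.0010·77.61)²) = √(11.152928 + 0.006023) = 3.3405 km
G: √((0.0607·111.32)² + (-0.0297·77.61)²) = √(45.658725 + 5.313103) = 7.1395 km
H: √((0.0656·111.32)² + (0.0091·77.61)²) = √(53.327850 + 0.498790) = 7.3367 km
I: √((-0.0551·111.32)² + (0.0369·77.61)²) = √(37.622668 + 8.201402) = 6.7693 km
J: √((-0.0300·111.32)² + (0.0121·77.61)²) = √(11.152928 + 0.881873) = 3.4691 km
K: √((0.0651·111.32)² + (-0.0572·77.61)²) = √(52.518023 + 19.707313) = 8.4985 km
L: √((-0.0020·111.32)² + (-0.0297·77.61)²) = √(0.049569 + 5.313103) = 2.3157 km
M: √((0.0448·111.32)² + (0.0267·77.61)²) = √(24.871525 + 4.293959) = 5.4005 km
N: √((-0.0618·111.32)² + (0.0106·77.61)²) = √(47.328566 + 0.676779) = 6.9286 km
O: √((0.0158·111.32)² + (-0.0248·77.61)²) = √(3.093574 + 3.704578) = 2.6073 km
Sorted: B (1.3489 km) < L (2.3157 km) < O (2.6073 km) < D (2.9570 km) < F (3.3405 km) < …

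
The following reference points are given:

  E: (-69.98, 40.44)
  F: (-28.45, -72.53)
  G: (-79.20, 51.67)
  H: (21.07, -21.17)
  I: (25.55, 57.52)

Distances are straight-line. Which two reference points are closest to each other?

Pairwise distances:
E–F: √((41.53)² + (-112.97)²) = √(1724.7409 + 12762.2209) = 120.36
E–G: √((-9.22)² + (11.23)²) = √(85.0084 + 126.1129) = 14.53
E–H: √((91.05)² + (-61.61)²) = √(8290.1025 + 3795.7921) = 109.94
E–I: √((95.53)² + (17.08)²) = √(9125.9809 + 291.7264) = 97.04
F–G: √((-50.75)² + (124.20)²) = √(2575.5625 + 15425.6400) = 134.17
F–H: √((49.52)² + (51.36)²) = √(2452.2304 + 2637.8496) = 71.34
F–I: √((54.00)² + (130.05)²) = √(2916.0000 + 16913.0025) = 140.82
G–H: √((100.27)² + (-72.84)²) = √(10054.0729 + 5305.6656) = 123.93
G–I: √((104.75)² + (5.85)²) = √(10972.5625 + 34.2225) = 104.91
H–I: √((4.48)² + (78.69)²) = √(20.0704 + 6192.1161) = 78.82
Closest pair: E–G at 14.53.

E and G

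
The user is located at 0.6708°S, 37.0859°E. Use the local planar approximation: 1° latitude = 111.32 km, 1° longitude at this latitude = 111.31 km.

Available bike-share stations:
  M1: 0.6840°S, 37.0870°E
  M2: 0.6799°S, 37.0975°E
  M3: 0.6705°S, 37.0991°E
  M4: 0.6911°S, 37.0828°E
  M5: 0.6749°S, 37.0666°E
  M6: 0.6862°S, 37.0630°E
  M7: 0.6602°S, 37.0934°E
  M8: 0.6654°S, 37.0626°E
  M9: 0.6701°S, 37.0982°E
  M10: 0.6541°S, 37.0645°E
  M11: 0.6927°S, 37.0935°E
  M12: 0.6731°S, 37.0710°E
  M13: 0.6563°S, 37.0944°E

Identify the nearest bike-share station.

M9

Distances from 0.6708°S, 37.0859°E:
M1: √((-0.0132·111.32)² + (0.0011·111.31)²) = √(2.159207 + 0.014992) = 1.4745 km
M2: √((-0.0091·111.32)² + (0.0116·111.31)²) = √(1.026193 + 1.667187) = 1.6412 km
M3: √((0.0003·111.32)² + (0.0132·111.31)²) = √(0.001115 + 2.158819) = 1.4697 km
M4: √((-0.0203·111.32)² + (-0.0031·111.31)²) = √(5.106678 + 0.119067) = 2.2860 km
M5: √((-0.0041·111.32)² + (-0.0193·111.31)²) = √(0.208312 + 4.615120) = 2.1962 km
M6: √((-0.0154·111.32)² + (-0.0229·111.31)²) = √(2.938920 + 6.497396) = 3.0719 km
M7: √((0.0106·111.32)² + (0.0075·111.31)²) = √(1.392381 + 0.696933) = 1.4454 km
M8: √((0.0054·111.32)² + (-0.0233·111.31)²) = √(0.361355 + 6.726362) = 2.6623 km
M9: √((0.0007·111.32)² + (0.0123·111.31)²) = √(0.006072 + 1.874470) = 1.3713 km
M10: √((0.0167·111.32)² + (-0.0214·111.31)²) = √(3.456045 + 5.674086) = 3.0216 km
M11: √((-0.0219·111.32)² + (0.0076·111.31)²) = √(5.943395 + 0.715642) = 2.5805 km
M12: √((-0.0023·111.32)² + (-0.0149·111.31)²) = √(0.065554 + 2.750685) = 1.6782 km
M13: √((0.0145·111.32)² + (0.0085·111.31)²) = √(2.605448 + 0.895171) = 1.8710 km
Minimum: M9 at 1.3713 km.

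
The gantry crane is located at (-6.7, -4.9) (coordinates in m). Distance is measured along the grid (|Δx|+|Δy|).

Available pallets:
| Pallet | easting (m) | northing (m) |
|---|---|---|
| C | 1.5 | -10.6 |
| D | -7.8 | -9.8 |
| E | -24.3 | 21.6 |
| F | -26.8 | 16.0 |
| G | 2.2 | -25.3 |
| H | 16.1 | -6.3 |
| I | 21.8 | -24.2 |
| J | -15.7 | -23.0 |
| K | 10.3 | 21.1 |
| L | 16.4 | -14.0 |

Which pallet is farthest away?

Distances from (-6.7, -4.9):
C: |8.2| + |-5.7| = 8.2 + 5.7 = 13.9 m
D: |-1.1| + |-4.9| = 1.1 + 4.9 = 6.0 m
E: |-17.6| + |26.5| = 17.6 + 26.5 = 44.1 m
F: |-20.1| + |20.9| = 20.1 + 20.9 = 41.0 m
G: |8.9| + |-20.4| = 8.9 + 20.4 = 29.3 m
H: |22.8| + |-1.4| = 22.8 + 1.4 = 24.2 m
I: |28.5| + |-19.3| = 28.5 + 19.3 = 47.8 m
J: |-9.0| + |-18.1| = 9.0 + 18.1 = 27.1 m
K: |17.0| + |26.0| = 17.0 + 26.0 = 43.0 m
L: |23.1| + |-9.1| = 23.1 + 9.1 = 32.2 m
Maximum: I at 47.8 m.

I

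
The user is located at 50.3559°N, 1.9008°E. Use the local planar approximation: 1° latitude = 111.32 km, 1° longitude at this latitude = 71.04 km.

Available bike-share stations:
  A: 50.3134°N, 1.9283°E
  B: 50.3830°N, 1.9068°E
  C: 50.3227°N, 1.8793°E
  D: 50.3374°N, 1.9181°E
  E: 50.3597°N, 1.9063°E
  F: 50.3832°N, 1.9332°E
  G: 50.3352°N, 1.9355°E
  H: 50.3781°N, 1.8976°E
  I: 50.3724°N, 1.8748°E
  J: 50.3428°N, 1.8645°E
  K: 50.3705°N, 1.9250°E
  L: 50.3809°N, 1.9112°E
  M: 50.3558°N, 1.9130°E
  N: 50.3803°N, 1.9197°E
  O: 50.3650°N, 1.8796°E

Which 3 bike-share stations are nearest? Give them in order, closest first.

Distances from 50.3559°N, 1.9008°E:
A: √((-0.0425·111.32)² + (0.0275·71.04)²) = √(22.383307 + 3.816553) = 5.1186 km
B: √((0.0271·111.32)² + (0.0060·71.04)²) = √(9.100913 + 0.181681) = 3.0467 km
C: √((-0.0332·111.32)² + (-0.0215·71.04)²) = √(13.659115 + 2.332829) = 3.9990 km
D: √((-0.0185·111.32)² + (0.0173·71.04)²) = √(4.241211 + 1.510421) = 2.3983 km
E: √((0.0038·111.32)² + (0.0055·71.04)²) = √(0.178943 + 0.152662) = 0.5759 km
F: √((0.0273·111.32)² + (0.0324·71.04)²) = √(9.235740 + 5.297804) = 3.8123 km
G: √((-0.0207·111.32)² + (0.0347·71.04)²) = √(5.309909 + 6.076659) = 3.3744 km
H: √((0.0222·111.32)² + (-0.0032·71.04)²) = √(6.107343 + 0.051678) = 2.4817 km
I: √((0.0165·111.32)² + (-0.0260·71.04)²) = √(3.373761 + 3.411557) = 2.6049 km
J: √((-0.0131·111.32)² + (-0.0363·71.04)²) = √(2.126616 + 6.649962) = 2.9625 km
K: √((0.0146·111.32)² + (0.0242·71.04)²) = √(2.641509 + 2.955539) = 2.3658 km
L: √((0.0250·111.32)² + (0.0104·71.04)²) = √(7.745089 + 0.545849) = 2.8794 km
M: √((-0.0001·111.32)² + (0.0122·71.04)²) = √(0.000124 + 0.751148) = 0.8668 km
N: √((0.0244·111.32)² + (0.0189·71.04)²) = √(7.377786 + 1.802725) = 3.0299 km
O: √((0.0091·111.32)² + (-0.0212·71.04)²) = √(1.026193 + 2.268181) = 1.8150 km
Sorted: E (0.5759 km) < M (0.8668 km) < O (1.8150 km) < K (2.3658 km) < D (2.3983 km) < …

E, M, O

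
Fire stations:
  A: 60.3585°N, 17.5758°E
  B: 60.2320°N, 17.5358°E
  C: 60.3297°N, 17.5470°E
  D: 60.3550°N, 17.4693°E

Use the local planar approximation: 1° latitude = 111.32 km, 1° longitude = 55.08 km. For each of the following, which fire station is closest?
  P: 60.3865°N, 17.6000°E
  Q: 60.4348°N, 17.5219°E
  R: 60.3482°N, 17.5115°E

P at 60.3865°N, 17.6000°E:
  A: 3.3900 km
  B: 17.5587 km
  C: 6.9643 km
  D: 8.0076 km
  → nearest: A (3.3900 km)
Q at 60.4348°N, 17.5219°E:
  A: 8.9976 km
  B: 22.5887 km
  C: 11.7811 km
  D: 9.3438 km
  → nearest: A (8.9976 km)
R at 60.3482°N, 17.5115°E:
  A: 3.7226 km
  B: 13.0044 km
  C: 2.8398 km
  D: 2.4445 km
  → nearest: D (2.4445 km)

P→A; Q→A; R→D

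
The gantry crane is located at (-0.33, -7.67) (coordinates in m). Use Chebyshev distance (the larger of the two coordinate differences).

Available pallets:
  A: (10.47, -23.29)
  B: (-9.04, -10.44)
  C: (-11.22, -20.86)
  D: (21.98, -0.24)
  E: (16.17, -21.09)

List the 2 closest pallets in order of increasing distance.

B, C

Distances from (-0.33, -7.67):
A: max(|10.80|, |-15.62|) = 15.62 m
B: max(|-8.71|, |-2.77|) = 8.71 m
C: max(|-10.89|, |-13.19|) = 13.19 m
D: max(|22.31|, |7.43|) = 22.31 m
E: max(|16.50|, |-13.42|) = 16.50 m
Sorted: B (8.71 m) < C (13.19 m) < A (15.62 m) < E (16.50 m) < …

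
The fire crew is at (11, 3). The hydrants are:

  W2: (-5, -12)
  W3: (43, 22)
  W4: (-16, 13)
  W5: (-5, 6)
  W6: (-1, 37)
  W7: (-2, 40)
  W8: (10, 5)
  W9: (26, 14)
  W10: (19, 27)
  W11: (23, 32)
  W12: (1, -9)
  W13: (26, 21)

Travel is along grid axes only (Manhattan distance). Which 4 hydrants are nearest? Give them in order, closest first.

Distances from (11, 3):
W2: 31
W3: 51
W4: 37
W5: 19
W6: 46
W7: 50
W8: 3
W9: 26
W10: 32
W11: 41
W12: 22
W13: 33
Sorted: W8 (3) < W5 (19) < W12 (22) < W9 (26) < W2 (31) < W10 (32) < …

W8, W5, W12, W9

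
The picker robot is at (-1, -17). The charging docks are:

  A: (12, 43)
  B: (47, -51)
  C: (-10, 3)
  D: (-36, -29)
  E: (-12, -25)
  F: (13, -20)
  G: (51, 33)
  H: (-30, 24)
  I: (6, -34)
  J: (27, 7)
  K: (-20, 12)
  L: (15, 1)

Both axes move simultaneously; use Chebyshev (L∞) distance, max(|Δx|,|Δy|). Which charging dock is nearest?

E

Distances from (-1, -17):
A: max(|13|, |60|) = 60
B: max(|48|, |-34|) = 48
C: max(|-9|, |20|) = 20
D: max(|-35|, |-12|) = 35
E: max(|-11|, |-8|) = 11
F: max(|14|, |-3|) = 14
G: max(|52|, |50|) = 52
H: max(|-29|, |41|) = 41
I: max(|7|, |-17|) = 17
J: max(|28|, |24|) = 28
K: max(|-19|, |29|) = 29
L: max(|16|, |18|) = 18
Minimum: E at 11.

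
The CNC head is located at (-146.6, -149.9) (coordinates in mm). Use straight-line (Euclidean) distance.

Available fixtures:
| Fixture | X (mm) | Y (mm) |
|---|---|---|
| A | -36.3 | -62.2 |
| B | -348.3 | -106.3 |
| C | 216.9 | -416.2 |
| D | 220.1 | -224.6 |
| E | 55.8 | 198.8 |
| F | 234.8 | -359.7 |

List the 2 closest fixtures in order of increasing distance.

A, B

Distances from (-146.6, -149.9):
A: √((110.3)² + (87.7)²) = √(12166.090 + 7691.290) = 140.9 mm
B: √((-201.7)² + (43.6)²) = √(40682.890 + 1900.960) = 206.4 mm
C: √((363.5)² + (-266.3)²) = √(132132.250 + 70915.690) = 450.6 mm
D: √((366.7)² + (-74.7)²) = √(134468.890 + 5580.090) = 374.2 mm
E: √((202.4)² + (348.7)²) = √(40965.760 + 121591.690) = 403.2 mm
F: √((381.4)² + (-209.8)²) = √(145465.960 + 44016.040) = 435.3 mm
Sorted: A (140.9 mm) < B (206.4 mm) < D (374.2 mm) < E (403.2 mm) < …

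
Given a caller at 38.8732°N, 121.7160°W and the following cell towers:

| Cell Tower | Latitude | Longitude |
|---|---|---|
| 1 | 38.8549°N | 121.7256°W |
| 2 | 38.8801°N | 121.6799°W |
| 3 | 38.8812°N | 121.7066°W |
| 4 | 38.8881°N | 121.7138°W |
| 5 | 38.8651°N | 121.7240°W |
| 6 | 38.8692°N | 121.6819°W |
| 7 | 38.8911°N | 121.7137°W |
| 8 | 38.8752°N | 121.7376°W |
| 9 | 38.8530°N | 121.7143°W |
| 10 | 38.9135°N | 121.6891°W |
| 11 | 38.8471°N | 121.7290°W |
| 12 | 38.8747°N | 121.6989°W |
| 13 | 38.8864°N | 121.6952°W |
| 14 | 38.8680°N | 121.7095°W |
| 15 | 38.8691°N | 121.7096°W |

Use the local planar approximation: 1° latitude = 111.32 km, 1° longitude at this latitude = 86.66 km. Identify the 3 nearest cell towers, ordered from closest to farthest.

Distances from 38.8732°N, 121.7160°W:
1: √((-0.0183·111.32)² + (-0.0096·86.66)²) = √(4.150005 + 0.692118) = 2.2005 km
2: √((0.0069·111.32)² + (0.0361·86.66)²) = √(0.589990 + 9.787049) = 3.2213 km
3: √((0.0080·111.32)² + (0.0094·86.66)²) = √(0.793097 + 0.663580) = 1.2069 km
4: √((0.0149·111.32)² + (0.0022·86.66)²) = √(2.751180 + 0.036348) = 1.6696 km
5: √((-0.0081·111.32)² + (-0.0080·86.66)²) = √(0.813048 + 0.480637) = 1.1374 km
6: √((-0.0040·111.32)² + (0.0341·86.66)²) = √(0.198274 + 8.732651) = 2.9885 km
7: √((0.0179·111.32)² + (0.0023·86.66)²) = √(3.970566 + 0.039728) = 2.0026 km
8: √((0.0020·111.32)² + (-0.0216·86.66)²) = √(0.049569 + 3.503845) = 1.8850 km
9: √((-0.0202·111.32)² + (0.0017·86.66)²) = √(5.056490 + 0.021704) = 2.2535 km
10: √((0.0403·111.32)² + (0.0269·86.66)²) = √(20.125955 + 5.434279) = 5.0557 km
11: √((-0.0261·111.32)² + (-0.0130·86.66)²) = √(8.441651 + 1.269182) = 3.1162 km
12: √((0.0015·111.32)² + (0.0171·86.66)²) = √(0.027882 + 2.195986) = 1.4913 km
13: √((0.0132·111.32)² + (0.0208·86.66)²) = √(2.159207 + 3.249107) = 2.3256 km
14: √((-0.0052·111.32)² + (0.0065·86.66)²) = √(0.335084 + 0.317296) = 0.8077 km
15: √((-0.0041·111.32)² + (0.0064·86.66)²) = √(0.208312 + 0.307608) = 0.7183 km
Sorted: 15 (0.7183 km) < 14 (0.8077 km) < 5 (1.1374 km) < 3 (1.2069 km) < 12 (1.4913 km) < …

15, 14, 5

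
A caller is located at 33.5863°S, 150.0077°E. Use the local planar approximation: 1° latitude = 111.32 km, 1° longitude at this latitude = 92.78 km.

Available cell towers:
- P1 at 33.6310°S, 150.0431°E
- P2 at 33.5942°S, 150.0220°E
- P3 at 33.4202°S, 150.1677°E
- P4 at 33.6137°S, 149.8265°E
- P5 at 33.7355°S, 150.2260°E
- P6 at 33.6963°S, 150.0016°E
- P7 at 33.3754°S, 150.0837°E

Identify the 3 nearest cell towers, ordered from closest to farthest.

P2, P1, P6

Distances from 33.5863°S, 150.0077°E:
P1: 5.9622 km
P2: 1.5918 km
P3: 23.7120 km
P4: 17.0862 km
P5: 26.1931 km
P6: 12.2583 km
P7: 24.5134 km
Sorted: P2 (1.5918 km) < P1 (5.9622 km) < P6 (12.2583 km) < P4 (17.0862 km) < P3 (23.7120 km) < …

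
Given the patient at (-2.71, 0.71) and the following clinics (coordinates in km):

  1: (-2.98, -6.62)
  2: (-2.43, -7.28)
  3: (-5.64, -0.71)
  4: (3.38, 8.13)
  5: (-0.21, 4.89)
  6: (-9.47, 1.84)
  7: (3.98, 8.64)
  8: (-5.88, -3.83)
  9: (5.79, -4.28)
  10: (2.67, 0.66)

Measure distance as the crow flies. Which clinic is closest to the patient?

Distances from (-2.71, 0.71):
1: √((-0.27)² + (-7.33)²) = √(0.0729 + 53.7289) = 7.33 km
2: √((0.28)² + (-7.99)²) = √(0.0784 + 63.8401) = 7.99 km
3: √((-2.93)² + (-1.42)²) = √(8.5849 + 2.0164) = 3.26 km
4: √((6.09)² + (7.42)²) = √(37.0881 + 55.0564) = 9.60 km
5: √((2.50)² + (4.18)²) = √(6.2500 + 17.4724) = 4.87 km
6: √((-6.76)² + (1.13)²) = √(45.6976 + 1.2769) = 6.85 km
7: √((6.69)² + (7.93)²) = √(44.7561 + 62.8849) = 10.38 km
8: √((-3.17)² + (-4.54)²) = √(10.0489 + 20.6116) = 5.54 km
9: √((8.50)² + (-4.99)²) = √(72.2500 + 24.9001) = 9.86 km
10: √((5.38)² + (-0.05)²) = √(28.9444 + 0.0025) = 5.38 km
Minimum: 3 at 3.26 km.

3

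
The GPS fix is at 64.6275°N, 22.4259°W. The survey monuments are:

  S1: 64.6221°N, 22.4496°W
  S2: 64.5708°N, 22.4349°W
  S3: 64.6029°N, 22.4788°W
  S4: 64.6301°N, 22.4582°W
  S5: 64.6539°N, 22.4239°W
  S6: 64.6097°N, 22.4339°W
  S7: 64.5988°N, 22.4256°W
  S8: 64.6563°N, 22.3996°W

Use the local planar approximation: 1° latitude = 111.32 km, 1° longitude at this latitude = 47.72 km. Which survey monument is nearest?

Distances from 64.6275°N, 22.4259°W:
S1: 1.2808 km
S2: 6.3264 km
S3: 3.7245 km
S4: 1.5683 km
S5: 2.9404 km
S6: 2.0179 km
S7: 3.1949 km
S8: 3.4429 km
Minimum: S1 at 1.2808 km.

S1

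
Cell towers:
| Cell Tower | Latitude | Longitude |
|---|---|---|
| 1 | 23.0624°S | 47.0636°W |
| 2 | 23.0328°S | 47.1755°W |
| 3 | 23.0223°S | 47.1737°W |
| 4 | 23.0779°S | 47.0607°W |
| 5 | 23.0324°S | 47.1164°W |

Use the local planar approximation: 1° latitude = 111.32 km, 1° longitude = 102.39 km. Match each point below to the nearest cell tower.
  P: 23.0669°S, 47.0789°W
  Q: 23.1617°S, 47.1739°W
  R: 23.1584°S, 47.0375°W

P→1; Q→2; R→4

P at 23.0669°S, 47.0789°W:
  1: √((0.0045·111.32)² + (0.0153·102.39)²) = √(0.250941 + 2.454132) = 1.6447 km
  2: √((0.0341·111.32)² + (-0.0966·102.39)²) = √(14.409707 + 97.829388) = 10.5943 km
  3: √((0.0446·111.32)² + (-0.0948·102.39)²) = √(24.649954 + 94.217540) = 10.9026 km
  4: √((-0.0110·111.32)² + (0.0182·102.39)²) = √(1.499449 + 3.472625) = 2.2298 km
  5: √((0.0345·111.32)² + (-0.0375·102.39)²) = √(14.749747 + 14.742720) = 5.4307 km
  → nearest: 1 (1.6447 km)
Q at 23.1617°S, 47.1739°W:
  1: √((0.0993·111.32)² + (0.1103·102.39)²) = √(122.192596 + 127.545785) = 15.8031 km
  2: √((0.1289·111.32)² + (-0.0016·102.39)²) = √(205.898048 + 0.026838) = 14.3501 km
  3: √((0.1394·111.32)² + (0.0002·102.39)²) = √(240.808572 + 0.000419) = 15.5180 km
  4: √((0.0838·111.32)² + (0.1132·102.39)²) = √(87.023076 + 134.340803) = 14.8783 km
  5: √((0.1293·111.32)² + (0.0575·102.39)²) = √(207.177909 + 34.661773) = 15.5512 km
  → nearest: 2 (14.3501 km)
R at 23.1584°S, 47.0375°W:
  1: √((0.0960·111.32)² + (-0.0261·102.39)²) = √(114.205984 + 7.141610) = 11.0158 km
  2: √((0.1256·111.32)² + (-0.1380·102.39)²) = √(195.490508 + 199.651813) = 19.8782 km
  3: √((0.1361·111.32)² + (-0.1362·102.39)²) = √(229.542256 + 194.477472) = 20.5917 km
  4: √((0.0805·111.32)² + (-0.0232·102.39)²) = √(80.304181 + 5.642753) = 9.2708 km
  5: √((0.1260·111.32)² + (-0.0789·102.39)²) = √(196.737653 + 65.263309) = 16.1864 km
  → nearest: 4 (9.2708 km)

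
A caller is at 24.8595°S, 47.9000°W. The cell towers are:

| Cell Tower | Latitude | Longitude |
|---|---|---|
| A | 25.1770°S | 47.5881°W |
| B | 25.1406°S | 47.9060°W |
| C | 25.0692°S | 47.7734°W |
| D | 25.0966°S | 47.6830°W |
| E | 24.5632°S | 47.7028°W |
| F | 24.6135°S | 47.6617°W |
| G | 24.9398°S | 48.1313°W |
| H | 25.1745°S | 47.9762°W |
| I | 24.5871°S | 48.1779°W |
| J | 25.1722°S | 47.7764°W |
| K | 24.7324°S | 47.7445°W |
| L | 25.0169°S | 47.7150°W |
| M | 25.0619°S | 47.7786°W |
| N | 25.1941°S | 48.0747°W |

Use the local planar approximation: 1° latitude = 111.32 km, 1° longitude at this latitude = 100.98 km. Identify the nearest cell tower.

Distances from 24.8595°S, 47.9000°W:
A: √((-0.3175·111.32)² + (0.3119·100.98)²) = √(1249.205405 + 991.976725) = 47.3411 km
B: √((-0.2811·111.32)² + (-0.0060·100.98)²) = √(979.192518 + 0.367091) = 31.2979 km
C: √((-0.2097·111.32)² + (0.1266·100.98)²) = √(544.933185 + 163.432395) = 26.6151 km
D: √((-0.2371·111.32)² + (0.2170·100.98)²) = √(696.641758 + 480.164668) = 34.3046 km
E: √((0.2963·111.32)² + (0.1972·100.98)²) = √(1087.951908 + 396.537765) = 38.5291 km
F: √((0.2460·111.32)² + (0.2383·100.98)²) = √(749.922889 + 579.053669) = 36.4551 km
G: √((-0.0803·111.32)² + (-0.2313·100.98)²) = √(79.905649 + 545.534220) = 25.0088 km
H: √((-0.3150·111.32)² + (-0.0762·100.98)²) = √(1229.610330 + 59.208039) = 35.9001 km
I: √((0.2724·111.32)² + (-0.2779·100.98)²) = √(919.518776 + 787.495039) = 41.3160 km
J: √((-0.3127·111.32)² + (0.1236·100.98)²) = √(1211.719670 + 155.778556) = 36.9797 km
K: √((0.1271·111.32)² + (0.1555·100.98)²) = √(200.187749 + 246.565052) = 21.1365 km
L: √((-0.1574·111.32)² + (0.1850·100.98)²) = √(307.012354 + 348.990970) = 25.6126 km
M: √((-0.2024·111.32)² + (0.1214·100.98)²) = √(507.653531 + 150.282394) = 25.6503 km
N: √((-0.3346·111.32)² + (-0.1747·100.98)²) = √(1387.389069 + 311.212149) = 41.2141 km
Minimum: K at 21.1365 km.

K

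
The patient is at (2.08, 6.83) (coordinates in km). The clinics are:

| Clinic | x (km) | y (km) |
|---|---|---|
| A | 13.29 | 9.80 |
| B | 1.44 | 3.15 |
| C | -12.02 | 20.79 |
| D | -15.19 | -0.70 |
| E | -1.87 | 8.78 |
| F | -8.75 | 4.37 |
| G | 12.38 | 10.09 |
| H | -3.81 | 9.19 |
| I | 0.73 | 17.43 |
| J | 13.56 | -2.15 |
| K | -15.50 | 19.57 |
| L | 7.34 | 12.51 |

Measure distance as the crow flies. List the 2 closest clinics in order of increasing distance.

B, E

Distances from (2.08, 6.83):
A: √((11.21)² + (2.97)²) = √(125.6641 + 8.8209) = 11.60 km
B: √((-0.64)² + (-3.68)²) = √(0.4096 + 13.5424) = 3.74 km
C: √((-14.10)² + (13.96)²) = √(198.8100 + 194.8816) = 19.84 km
D: √((-17.27)² + (-7.53)²) = √(298.2529 + 56.7009) = 18.84 km
E: √((-3.95)² + (1.95)²) = √(15.6025 + 3.8025) = 4.41 km
F: √((-10.83)² + (-2.46)²) = √(117.2889 + 6.0516) = 11.11 km
G: √((10.30)² + (3.26)²) = √(106.0900 + 10.6276) = 10.80 km
H: √((-5.89)² + (2.36)²) = √(34.6921 + 5.5696) = 6.35 km
I: √((-1.35)² + (10.60)²) = √(1.8225 + 112.3600) = 10.69 km
J: √((11.48)² + (-8.98)²) = √(131.7904 + 80.6404) = 14.58 km
K: √((-17.58)² + (12.74)²) = √(309.0564 + 162.3076) = 21.71 km
L: √((5.26)² + (5.68)²) = √(27.6676 + 32.2624) = 7.74 km
Sorted: B (3.74 km) < E (4.41 km) < H (6.35 km) < L (7.74 km) < …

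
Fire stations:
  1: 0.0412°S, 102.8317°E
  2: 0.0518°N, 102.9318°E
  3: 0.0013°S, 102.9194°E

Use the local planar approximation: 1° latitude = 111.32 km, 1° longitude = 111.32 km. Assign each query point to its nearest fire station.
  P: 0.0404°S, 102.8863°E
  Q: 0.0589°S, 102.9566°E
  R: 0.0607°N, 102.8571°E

P→3; Q→3; R→2

P at 0.0404°S, 102.8863°E:
  1: 6.0787 km
  2: 11.4455 km
  3: 5.7028 km
  → nearest: 3 (5.7028 km)
Q at 0.0589°S, 102.9566°E:
  1: 14.0428 km
  2: 12.6286 km
  3: 7.6330 km
  → nearest: 3 (7.6330 km)
R at 0.0607°N, 102.8571°E:
  1: 11.6906 km
  2: 8.3744 km
  3: 9.7843 km
  → nearest: 2 (8.3744 km)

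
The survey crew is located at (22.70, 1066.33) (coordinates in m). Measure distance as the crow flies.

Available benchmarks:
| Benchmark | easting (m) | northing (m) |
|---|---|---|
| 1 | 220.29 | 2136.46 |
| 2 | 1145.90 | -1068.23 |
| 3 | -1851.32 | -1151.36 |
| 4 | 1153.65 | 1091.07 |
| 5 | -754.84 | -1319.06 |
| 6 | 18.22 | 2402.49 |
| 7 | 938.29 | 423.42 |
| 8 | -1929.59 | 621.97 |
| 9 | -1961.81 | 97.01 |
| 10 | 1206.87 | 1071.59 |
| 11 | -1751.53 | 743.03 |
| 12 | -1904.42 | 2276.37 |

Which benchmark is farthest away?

Distances from (22.70, 1066.33):
1: √((197.59)² + (1070.13)²) = √(39041.8081 + 1145178.2169) = 1088.22 m
2: √((1123.20)² + (-2134.56)²) = √(1261578.2400 + 4556346.3936) = 2412.04 m
3: √((-1874.02)² + (-2217.69)²) = √(3511950.9604 + 4918148.9361) = 2903.46 m
4: √((1130.95)² + (24.74)²) = √(1279047.9025 + 612.0676) = 1131.22 m
5: √((-777.54)² + (-2385.39)²) = √(604568.4516 + 5690085.4521) = 2508.91 m
6: √((-4.48)² + (1336.16)²) = √(20.0704 + 1785323.5456) = 1336.17 m
7: √((915.59)² + (-642.91)²) = √(838305.0481 + 413333.2681) = 1118.77 m
8: √((-1952.29)² + (-444.36)²) = √(3811436.2441 + 197455.8096) = 2002.22 m
9: √((-1984.51)² + (-969.32)²) = √(3938279.9401 + 939581.2624) = 2208.59 m
10: √((1184.17)² + (5.26)²) = √(1402258.5889 + 27.6676) = 1184.18 m
11: √((-1774.23)² + (-323.30)²) = √(3147892.0929 + 104522.8900) = 1803.45 m
12: √((-1927.12)² + (1210.04)²) = √(3713791.4944 + 1464196.8016) = 2275.52 m
Maximum: 3 at 2903.46 m.

3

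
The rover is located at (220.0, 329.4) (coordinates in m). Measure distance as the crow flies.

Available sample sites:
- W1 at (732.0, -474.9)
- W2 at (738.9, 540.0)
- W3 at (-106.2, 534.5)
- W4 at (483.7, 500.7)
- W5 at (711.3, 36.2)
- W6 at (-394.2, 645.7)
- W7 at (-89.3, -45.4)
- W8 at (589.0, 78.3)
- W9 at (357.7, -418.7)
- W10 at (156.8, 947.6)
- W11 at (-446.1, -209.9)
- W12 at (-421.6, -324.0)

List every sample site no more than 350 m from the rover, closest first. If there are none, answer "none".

W4

Distances from (220.0, 329.4):
W1: 953.4 m
W2: 560.0 m
W3: 385.3 m
W4: 314.5 m
W5: 572.1 m
W6: 690.9 m
W7: 485.9 m
W8: 446.3 m
W9: 760.7 m
W10: 621.4 m
W11: 857.0 m
W12: 915.7 m
Threshold 350 m: W4 (314.5 m) is within range.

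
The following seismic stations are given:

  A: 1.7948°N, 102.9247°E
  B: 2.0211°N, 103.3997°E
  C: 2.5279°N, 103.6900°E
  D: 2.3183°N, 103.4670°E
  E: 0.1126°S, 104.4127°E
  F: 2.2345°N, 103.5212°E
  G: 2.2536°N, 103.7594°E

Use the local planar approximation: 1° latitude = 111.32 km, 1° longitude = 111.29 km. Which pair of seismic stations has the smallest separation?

D and F

Pairwise distances:
A–B: 58.5585 km
A–C: 117.9574 km
A–D: 83.8959 km
A–E: 269.2731 km
A–F: 82.4788 km
A–G: 106.0083 km
B–C: 65.0127 km
B–D: 33.9215 km
B–E: 262.9201 km
B–F: 27.3344 km
B–G: 47.6692 km
C–D: 34.0636 km
C–E: 304.7456 km
C–F: 37.6784 km
C–G: 31.4967 km
D–E: 290.3541 km
D–F: 11.1089 km
D–G: 33.3287 km
E–F: 279.4824 km
E–G: 273.2554 km
F–G: 26.5944 km
Closest pair: D–F at 11.1089 km.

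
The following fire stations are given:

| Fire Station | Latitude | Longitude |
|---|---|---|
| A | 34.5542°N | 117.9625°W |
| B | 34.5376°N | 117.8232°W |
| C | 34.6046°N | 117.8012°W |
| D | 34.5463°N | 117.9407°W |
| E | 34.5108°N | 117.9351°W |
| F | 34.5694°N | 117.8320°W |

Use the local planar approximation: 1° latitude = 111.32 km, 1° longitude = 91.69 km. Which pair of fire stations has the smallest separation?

A and D

Pairwise distances:
A–B: 12.9054 km
A–C: 15.8180 km
A–D: 2.1837 km
A–E: 5.4455 km
A–F: 12.0846 km
B–C: 7.7264 km
B–D: 10.8170 km
B–E: 10.6851 km
B–F: 3.6308 km
C–D: 14.3430 km
C–E: 16.1172 km
C–F: 4.8301 km
D–E: 3.9851 km
D–F: 10.2931 km
E–F: 11.4855 km
Closest pair: A–D at 2.1837 km.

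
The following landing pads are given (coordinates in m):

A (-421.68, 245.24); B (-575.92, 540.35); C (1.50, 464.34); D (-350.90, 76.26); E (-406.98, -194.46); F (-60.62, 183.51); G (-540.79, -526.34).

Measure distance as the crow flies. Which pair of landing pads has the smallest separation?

A and D

Pairwise distances:
A–B: √((-154.24)² + (295.11)²) = √(23789.9776 + 87089.9121) = 332.99 m
A–C: √((423.18)² + (219.10)²) = √(179081.3124 + 48004.8100) = 476.54 m
A–D: √((70.78)² + (-168.98)²) = √(5009.8084 + 28554.2404) = 183.20 m
A–E: √((14.70)² + (-439.70)²) = √(216.0900 + 193336.0900) = 439.95 m
A–F: √((361.06)² + (-61.73)²) = √(130364.3236 + 3810.5929) = 366.30 m
A–G: √((-119.11)² + (-771.58)²) = √(14187.1921 + 595335.6964) = 780.72 m
B–C: √((577.42)² + (-76.01)²) = √(333413.8564 + 5777.5201) = 582.40 m
B–D: √((225.02)² + (-464.09)²) = √(50634.0004 + 215379.5281) = 515.76 m
B–E: √((168.94)² + (-734.81)²) = √(28540.7236 + 539945.7361) = 753.98 m
B–F: √((515.30)² + (-356.84)²) = √(265534.0900 + 127334.7856) = 626.79 m
B–G: √((35.13)² + (-1066.69)²) = √(1234.1169 + 1137827.5561) = 1067.27 m
C–D: √((-352.40)² + (-388.08)²) = √(124185.7600 + 150606.0864) = 524.21 m
C–E: √((-408.48)² + (-658.80)²) = √(166855.9104 + 434017.4400) = 775.16 m
C–F: √((-62.12)² + (-280.83)²) = √(3858.8944 + 78865.4889) = 287.62 m
C–G: √((-542.29)² + (-990.68)²) = √(294078.4441 + 981446.8624) = 1129.39 m
D–E: √((-56.08)² + (-270.72)²) = √(3144.9664 + 73289.3184) = 276.47 m
D–F: √((290.28)² + (107.25)²) = √(84262.4784 + 11502.5625) = 309.46 m
D–G: √((-189.89)² + (-602.60)²) = √(36058.2121 + 363126.7600) = 631.81 m
E–F: √((346.36)² + (377.97)²) = √(119965.2496 + 142861.3209) = 512.67 m
E–G: √((-133.81)² + (-331.88)²) = √(17905.1161 + 110144.3344) = 357.84 m
F–G: √((-480.17)² + (-709.85)²) = √(230563.2289 + 503887.0225) = 857.00 m
Closest pair: A–D at 183.20 m.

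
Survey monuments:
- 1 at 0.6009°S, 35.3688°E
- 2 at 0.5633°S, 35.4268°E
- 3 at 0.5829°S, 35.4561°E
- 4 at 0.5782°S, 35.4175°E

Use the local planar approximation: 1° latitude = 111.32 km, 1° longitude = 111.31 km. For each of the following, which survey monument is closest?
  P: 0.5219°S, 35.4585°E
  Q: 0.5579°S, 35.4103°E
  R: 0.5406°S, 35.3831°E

P at 0.5219°S, 35.4585°E:
  1: 13.3053 km
  2: 5.8043 km
  3: 6.7958 km
  4: 7.7529 km
  → nearest: 2 (5.8043 km)
Q at 0.5579°S, 35.4103°E:
  1: 6.6522 km
  2: 1.9325 km
  3: 5.8082 km
  4: 2.3977 km
  → nearest: 2 (1.9325 km)
R at 0.5406°S, 35.3831°E:
  1: 6.8987 km
  2: 5.4815 km
  3: 9.3914 km
  4: 5.6729 km
  → nearest: 2 (5.4815 km)

P→2; Q→2; R→2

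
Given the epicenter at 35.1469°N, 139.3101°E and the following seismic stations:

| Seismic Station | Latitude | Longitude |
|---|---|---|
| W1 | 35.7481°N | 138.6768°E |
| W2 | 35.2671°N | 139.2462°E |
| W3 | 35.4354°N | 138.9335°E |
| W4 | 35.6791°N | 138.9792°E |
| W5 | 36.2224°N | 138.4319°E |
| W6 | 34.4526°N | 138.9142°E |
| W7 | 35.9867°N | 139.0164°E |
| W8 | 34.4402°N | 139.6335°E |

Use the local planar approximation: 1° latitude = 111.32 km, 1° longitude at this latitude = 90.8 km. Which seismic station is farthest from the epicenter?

Distances from 35.1469°N, 139.3101°E:
W1: √((0.6012·111.32)² + (-0.6333·90.8)²) = √(4479.033794 + 3306.668613) = 88.2366 km
W2: √((0.1202·111.32)² + (-0.0639·90.8)²) = √(179.042169 + 33.664596) = 14.5845 km
W3: √((0.2885·111.32)² + (-0.3766·90.8)²) = √(1031.425894 + 1169.317174) = 46.9121 km
W4: √((0.5322·111.32)² + (-0.3309·90.8)²) = √(3509.911254 + 902.745290) = 66.4278 km
W5: √((1.0755·111.32)² + (-0.8782·90.8)²) = √(14333.994212 + 6358.556909) = 143.8491 km
W6: √((-0.6943·111.32)² + (-0.3959·90.8)²) = √(5973.663100 + 1292.238573) = 85.2403 km
W7: √((0.8398·111.32)² + (-0.2937·90.8)²) = √(8739.732413 + 711.180091) = 97.2158 km
W8: √((-0.7067·111.32)² + (0.3234·90.8)²) = √(6188.944355 + 862.286781) = 83.9716 km
Maximum: W5 at 143.8491 km.

W5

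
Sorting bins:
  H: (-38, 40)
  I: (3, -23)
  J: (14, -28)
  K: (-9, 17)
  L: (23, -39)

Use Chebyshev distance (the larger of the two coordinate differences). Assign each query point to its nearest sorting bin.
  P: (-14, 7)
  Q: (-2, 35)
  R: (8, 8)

P→K; Q→K; R→K

P at (-14, 7):
  H: max(|-24|, |33|) = 33
  I: max(|17|, |-30|) = 30
  J: max(|28|, |-35|) = 35
  K: max(|5|, |10|) = 10
  L: max(|37|, |-46|) = 46
  → nearest: K (10)
Q at (-2, 35):
  H: max(|-36|, |5|) = 36
  I: max(|5|, |-58|) = 58
  J: max(|16|, |-63|) = 63
  K: max(|-7|, |-18|) = 18
  L: max(|25|, |-74|) = 74
  → nearest: K (18)
R at (8, 8):
  H: max(|-46|, |32|) = 46
  I: max(|-5|, |-31|) = 31
  J: max(|6|, |-36|) = 36
  K: max(|-17|, |9|) = 17
  L: max(|15|, |-47|) = 47
  → nearest: K (17)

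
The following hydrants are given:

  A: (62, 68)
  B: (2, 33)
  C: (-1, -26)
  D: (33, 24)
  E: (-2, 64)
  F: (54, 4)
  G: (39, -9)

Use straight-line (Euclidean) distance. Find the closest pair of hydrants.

F and G

Pairwise distances:
A–B: √((-60)² + (-35)²) = √(3600.000 + 1225.000) = 69.5
A–C: √((-63)² + (-94)²) = √(3969.000 + 8836.000) = 113.2
A–D: √((-29)² + (-44)²) = √(841.000 + 1936.000) = 52.7
A–E: √((-64)² + (-4)²) = √(4096.000 + 16.000) = 64.1
A–F: √((-8)² + (-64)²) = √(64.000 + 4096.000) = 64.5
A–G: √((-23)² + (-77)²) = √(529.000 + 5929.000) = 80.4
B–C: √((-3)² + (-59)²) = √(9.000 + 3481.000) = 59.1
B–D: √((31)² + (-9)²) = √(961.000 + 81.000) = 32.3
B–E: √((-4)² + (31)²) = √(16.000 + 961.000) = 31.3
B–F: √((52)² + (-29)²) = √(2704.000 + 841.000) = 59.5
B–G: √((37)² + (-42)²) = √(1369.000 + 1764.000) = 56.0
C–D: √((34)² + (50)²) = √(1156.000 + 2500.000) = 60.5
C–E: √((-1)² + (90)²) = √(1.000 + 8100.000) = 90.0
C–F: √((55)² + (30)²) = √(3025.000 + 900.000) = 62.6
C–G: √((40)² + (17)²) = √(1600.000 + 289.000) = 43.5
D–E: √((-35)² + (40)²) = √(1225.000 + 1600.000) = 53.2
D–F: √((21)² + (-20)²) = √(441.000 + 400.000) = 29.0
D–G: √((6)² + (-33)²) = √(36.000 + 1089.000) = 33.5
E–F: √((56)² + (-60)²) = √(3136.000 + 3600.000) = 82.1
E–G: √((41)² + (-73)²) = √(1681.000 + 5329.000) = 83.7
F–G: √((-15)² + (-13)²) = √(225.000 + 169.000) = 19.8
Closest pair: F–G at 19.8.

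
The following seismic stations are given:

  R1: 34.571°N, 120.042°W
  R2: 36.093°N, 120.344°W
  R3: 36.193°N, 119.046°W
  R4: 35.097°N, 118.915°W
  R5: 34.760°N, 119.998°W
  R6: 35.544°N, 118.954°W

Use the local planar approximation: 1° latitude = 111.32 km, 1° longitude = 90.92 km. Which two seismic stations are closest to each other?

R1 and R5

Pairwise distances:
R1–R2: 171.640 km
R1–R3: 201.997 km
R1–R4: 118.017 km
R1–R5: 21.416 km
R1–R6: 146.688 km
R2–R3: 118.538 km
R2–R4: 170.803 km
R2–R5: 151.687 km
R2–R6: 140.380 km
R3–R4: 122.587 km
R3–R5: 181.491 km
R3–R6: 72.729 km
R4–R5: 105.371 km
R4–R6: 49.886 km
R5–R6: 128.945 km
Closest pair: R1–R5 at 21.416 km.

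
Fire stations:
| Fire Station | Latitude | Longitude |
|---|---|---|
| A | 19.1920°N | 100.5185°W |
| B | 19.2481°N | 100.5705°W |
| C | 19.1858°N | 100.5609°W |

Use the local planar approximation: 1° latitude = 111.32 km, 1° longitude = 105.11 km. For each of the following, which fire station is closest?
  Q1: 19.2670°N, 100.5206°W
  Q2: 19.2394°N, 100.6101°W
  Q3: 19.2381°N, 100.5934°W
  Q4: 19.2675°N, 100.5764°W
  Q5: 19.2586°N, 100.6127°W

Q1→B; Q2→B; Q3→B; Q4→B; Q5→B

Q1 at 19.2670°N, 100.5206°W:
  A: √((-0.0750·111.32)² + (0.0021·105.11)²) = √(69.705801 + 0.048722) = 8.3519 km
  B: √((-0.0189·111.32)² + (-0.0499·105.11)²) = √(4.426597 + 27.509910) = 5.6512 km
  C: √((-0.0812·111.32)² + (-0.0403·105.11)²) = √(81.706847 + 17.943128) = 9.9825 km
  → nearest: B (5.6512 km)
Q2 at 19.2394°N, 100.6101°W:
  A: √((-0.0474·111.32)² + (0.0916·105.11)²) = √(27.842170 + 92.699847) = 10.9792 km
  B: √((0.0087·111.32)² + (0.0396·105.11)²) = √(0.937961 + 17.325207) = 4.2735 km
  C: √((-0.0536·111.32)² + (0.0492·105.11)²) = √(35.602129 + 26.743502) = 7.8959 km
  → nearest: B (4.2735 km)
Q3 at 19.2381°N, 100.5934°W:
  A: √((-0.0461·111.32)² + (0.0749·105.11)²) = √(26.335905 + 61.980019) = 9.3977 km
  B: √((0.0100·111.32)² + (0.0229·105.11)²) = √(1.239214 + 5.793740) = 2.6520 km
  C: √((-0.0523·111.32)² + (0.0325·105.11)²) = √(33.896103 + 11.669568) = 6.7502 km
  → nearest: B (2.6520 km)
Q4 at 19.2675°N, 100.5764°W:
  A: √((-0.0755·111.32)² + (0.0579·105.11)²) = √(70.638310 + 37.037801) = 10.3767 km
  B: √((-0.0194·111.32)² + (0.0059·105.11)²) = √(4.663907 + 0.384585) = 2.2469 km
  C: √((-0.0817·111.32)² + (0.0155·105.11)²) = √(82.716187 + 2.654309) = 9.2396 km
  → nearest: B (2.2469 km)
Q5 at 19.2586°N, 100.6127°W:
  A: √((-0.0666·111.32)² + (0.0942·105.11)²) = √(54.966091 + 98.036969) = 12.3694 km
  B: √((-0.0105·111.32)² + (0.0422·105.11)²) = √(1.366234 + 19.674920) = 4.5871 km
  C: √((-0.0728·111.32)² + (0.0518·105.11)²) = √(65.676372 + 29.644736) = 9.7633 km
  → nearest: B (4.5871 km)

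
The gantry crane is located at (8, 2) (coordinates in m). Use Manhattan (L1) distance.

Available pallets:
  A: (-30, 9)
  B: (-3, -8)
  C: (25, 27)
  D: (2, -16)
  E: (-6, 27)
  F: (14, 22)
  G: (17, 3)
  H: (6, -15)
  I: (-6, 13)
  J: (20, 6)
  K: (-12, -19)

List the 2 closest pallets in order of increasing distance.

G, J

Distances from (8, 2):
A: |-38| + |7| = 38 + 7 = 45 m
B: |-11| + |-10| = 11 + 10 = 21 m
C: |17| + |25| = 17 + 25 = 42 m
D: |-6| + |-18| = 6 + 18 = 24 m
E: |-14| + |25| = 14 + 25 = 39 m
F: |6| + |20| = 6 + 20 = 26 m
G: |9| + |1| = 9 + 1 = 10 m
H: |-2| + |-17| = 2 + 17 = 19 m
I: |-14| + |11| = 14 + 11 = 25 m
J: |12| + |4| = 12 + 4 = 16 m
K: |-20| + |-21| = 20 + 21 = 41 m
Sorted: G (10 m) < J (16 m) < H (19 m) < B (21 m) < …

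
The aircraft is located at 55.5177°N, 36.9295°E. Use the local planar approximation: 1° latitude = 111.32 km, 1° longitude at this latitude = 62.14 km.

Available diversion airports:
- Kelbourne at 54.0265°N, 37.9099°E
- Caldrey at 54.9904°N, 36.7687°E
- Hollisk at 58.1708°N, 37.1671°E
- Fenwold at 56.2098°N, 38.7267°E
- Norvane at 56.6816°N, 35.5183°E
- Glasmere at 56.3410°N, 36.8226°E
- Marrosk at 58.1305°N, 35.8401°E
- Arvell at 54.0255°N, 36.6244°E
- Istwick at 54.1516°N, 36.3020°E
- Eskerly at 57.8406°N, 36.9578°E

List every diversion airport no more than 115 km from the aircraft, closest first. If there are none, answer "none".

Caldrey, Glasmere

Distances from 55.5177°N, 36.9295°E:
Kelbourne: 176.8265 km
Caldrey: 59.5434 km
Hollisk: 295.7119 km
Fenwold: 135.6755 km
Norvane: 156.4515 km
Glasmere: 91.8902 km
Marrosk: 298.6309 km
Arvell: 167.1901 km
Istwick: 156.9937 km
Eskerly: 258.5912 km
Threshold 115 km: Caldrey (59.5434 km), Glasmere (91.8902 km) are within range.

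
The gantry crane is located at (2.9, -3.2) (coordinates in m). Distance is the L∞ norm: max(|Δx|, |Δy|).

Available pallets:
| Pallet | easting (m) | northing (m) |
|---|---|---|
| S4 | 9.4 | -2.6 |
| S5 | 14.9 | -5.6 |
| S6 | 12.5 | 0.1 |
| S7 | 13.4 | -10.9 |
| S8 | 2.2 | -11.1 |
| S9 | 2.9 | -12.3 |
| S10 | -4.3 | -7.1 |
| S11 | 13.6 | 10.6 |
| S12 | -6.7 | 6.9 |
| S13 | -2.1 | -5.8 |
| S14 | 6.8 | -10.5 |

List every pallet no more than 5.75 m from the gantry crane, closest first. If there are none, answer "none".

S13

Distances from (2.9, -3.2):
S4: max(|6.5|, |0.6|) = 6.5 m
S5: max(|12.0|, |-2.4|) = 12.0 m
S6: max(|9.6|, |3.3|) = 9.6 m
S7: max(|10.5|, |-7.7|) = 10.5 m
S8: max(|-0.7|, |-7.9|) = 7.9 m
S9: max(|0.0|, |-9.1|) = 9.1 m
S10: max(|-7.2|, |-3.9|) = 7.2 m
S11: max(|10.7|, |13.8|) = 13.8 m
S12: max(|-9.6|, |10.1|) = 10.1 m
S13: max(|-5.0|, |-2.6|) = 5.0 m
S14: max(|3.9|, |-7.3|) = 7.3 m
Threshold 5.75 m: S13 (5.0 m) is within range.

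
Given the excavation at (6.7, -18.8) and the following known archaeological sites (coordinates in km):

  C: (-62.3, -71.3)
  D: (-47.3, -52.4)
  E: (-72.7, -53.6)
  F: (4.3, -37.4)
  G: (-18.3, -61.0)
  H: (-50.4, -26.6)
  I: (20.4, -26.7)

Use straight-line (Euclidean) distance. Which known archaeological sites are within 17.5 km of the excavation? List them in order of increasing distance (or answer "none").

I

Distances from (6.7, -18.8):
C: √((-69.0)² + (-52.5)²) = √(4761.0000 + 2756.2500) = 86.70 km
D: √((-54.0)² + (-33.6)²) = √(2916.0000 + 1128.9600) = 63.60 km
E: √((-79.4)² + (-34.8)²) = √(6304.3600 + 1211.0400) = 86.69 km
F: √((-2.4)² + (-18.6)²) = √(5.7600 + 345.9600) = 18.75 km
G: √((-25.0)² + (-42.2)²) = √(625.0000 + 1780.8400) = 49.05 km
H: √((-57.1)² + (-7.8)²) = √(3260.4100 + 60.8400) = 57.63 km
I: √((13.7)² + (-7.9)²) = √(187.6900 + 62.4100) = 15.81 km
Threshold 17.5 km: I (15.81 km) is within range.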